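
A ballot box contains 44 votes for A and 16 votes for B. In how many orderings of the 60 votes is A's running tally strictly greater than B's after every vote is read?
Strict-lead orderings = 69817242065445

Total orderings of the 60 votes with 44 for A: C(60, 44) = 149608375854525. By the Bertrand ballot formula (Cycle Lemma / reflection principle), the number of orderings in which A is strictly ahead of B throughout is (p − q)/(p + q) · C(p + q, p) = (44 − 16)/(44 + 16) · 149608375854525 = 69817242065445.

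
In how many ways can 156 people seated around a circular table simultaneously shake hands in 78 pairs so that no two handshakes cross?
C_78 = 73745243611532458459690151854647329239335600

These noncrossing handshakes are counted by the Catalan number C_n = (1/(n + 1)) · C(2n, n). For n = 78: C_78 = (1/79) · C(156, 78) = 5825874245311064218315521996517139009907512400/79 = 73745243611532458459690151854647329239335600.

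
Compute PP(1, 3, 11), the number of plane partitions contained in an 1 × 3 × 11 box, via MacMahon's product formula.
PP(1, 3, 11) = 364

Evaluate the triple product over i = 1..1, j = 1..3, k = 1..11. The factors are (2/1) · (3/2) · (4/3) · (5/4) · (6/5) · (7/6) · (8/7) · (9/8) · … (33 factors total). The numerators and denominators telescope so the product is an integer; carrying out the multiplication exactly gives PP(1, 3, 11) = 364.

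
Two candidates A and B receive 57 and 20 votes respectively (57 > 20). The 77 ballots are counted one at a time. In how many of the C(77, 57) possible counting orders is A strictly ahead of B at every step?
Strict-lead orderings = 707552760578112140

Total orderings of the 77 votes with 57 for A: C(77, 57) = 1472474663905800940. By the Bertrand ballot formula (Cycle Lemma / reflection principle), the number of orderings in which A is strictly ahead of B throughout is (p − q)/(p + q) · C(p + q, p) = (57 − 20)/(57 + 20) · 1472474663905800940 = 707552760578112140.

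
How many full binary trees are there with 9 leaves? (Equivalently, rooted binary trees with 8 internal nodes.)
C_8 = 1430

These full binary trees are counted by the Catalan number C_n = (1/(n + 1)) · C(2n, n). For n = 8: C_8 = (1/9) · C(16, 8) = 12870/9 = 1430.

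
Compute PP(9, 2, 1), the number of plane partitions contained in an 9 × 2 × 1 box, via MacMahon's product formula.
PP(9, 2, 1) = 55

Evaluate the triple product over i = 1..9, j = 1..2, k = 1..1. The factors are (2/1) · (3/2) · (3/2) · (4/3) · (4/3) · (5/4) · (5/4) · (6/5) · … (18 factors total). The numerators and denominators telescope so the product is an integer; carrying out the multiplication exactly gives PP(9, 2, 1) = 55.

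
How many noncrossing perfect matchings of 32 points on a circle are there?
C_16 = 35357670

These noncrossing handshakes are counted by the Catalan number C_n = (1/(n + 1)) · C(2n, n). For n = 16: C_16 = (1/17) · C(32, 16) = 601080390/17 = 35357670.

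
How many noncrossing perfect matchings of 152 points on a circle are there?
C_76 = 4790408930363303911328386208394864461024520

These noncrossing handshakes are counted by the Catalan number C_n = (1/(n + 1)) · C(2n, n). For n = 76: C_76 = (1/77) · C(152, 76) = 368861487637974401172285738046404563498888040/77 = 4790408930363303911328386208394864461024520.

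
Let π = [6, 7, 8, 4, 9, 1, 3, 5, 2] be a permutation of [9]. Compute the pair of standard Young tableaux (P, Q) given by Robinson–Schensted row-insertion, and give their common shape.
P = [1, 2, 5, 9] / [3, 7, 8] / [4] / [6];  Q = [1, 2, 3, 5] / [4, 7, 8] / [6] / [9];  common shape = (4, 3, 1, 1)

Row-insert the values π_1, π_2, … into P one at a time, bumping the leftmost entry strictly greater than the inserted value down to the next row. The recording tableau Q records, in position (i, j), the step at which that cell was added to P.
  Insert 6 (step 1): P = [6];  Q = [1]
  Insert 7 (step 2): P = [6, 7];  Q = [1, 2]
  Insert 8 (step 3): P = [6, 7, 8];  Q = [1, 2, 3]
  Insert 4 (step 4): P = [4, 7, 8] / [6];  Q = [1, 2, 3] / [4]
  Insert 9 (step 5): P = [4, 7, 8, 9] / [6];  Q = [1, 2, 3, 5] / [4]
  Insert 1 (step 6): P = [1, 7, 8, 9] / [4] / [6];  Q = [1, 2, 3, 5] / [4] / [6]
  Insert 3 (step 7): P = [1, 3, 8, 9] / [4, 7] / [6];  Q = [1, 2, 3, 5] / [4, 7] / [6]
  Insert 5 (step 8): P = [1, 3, 5, 9] / [4, 7, 8] / [6];  Q = [1, 2, 3, 5] / [4, 7, 8] / [6]
  Insert 2 (step 9): P = [1, 2, 5, 9] / [3, 7, 8] / [4] / [6];  Q = [1, 2, 3, 5] / [4, 7, 8] / [6] / [9]
Final shape: (4, 3, 1, 1).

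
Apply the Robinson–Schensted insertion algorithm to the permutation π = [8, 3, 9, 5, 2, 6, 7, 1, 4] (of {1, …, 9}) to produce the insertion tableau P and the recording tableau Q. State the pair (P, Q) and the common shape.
P = [1, 4, 6, 7] / [2, 5] / [3, 9] / [8];  Q = [1, 3, 6, 7] / [2, 4] / [5, 9] / [8];  common shape = (4, 2, 2, 1)

Row-insert the values π_1, π_2, … into P one at a time, bumping the leftmost entry strictly greater than the inserted value down to the next row. The recording tableau Q records, in position (i, j), the step at which that cell was added to P.
  Insert 8 (step 1): P = [8];  Q = [1]
  Insert 3 (step 2): P = [3] / [8];  Q = [1] / [2]
  Insert 9 (step 3): P = [3, 9] / [8];  Q = [1, 3] / [2]
  Insert 5 (step 4): P = [3, 5] / [8, 9];  Q = [1, 3] / [2, 4]
  Insert 2 (step 5): P = [2, 5] / [3, 9] / [8];  Q = [1, 3] / [2, 4] / [5]
  Insert 6 (step 6): P = [2, 5, 6] / [3, 9] / [8];  Q = [1, 3, 6] / [2, 4] / [5]
  Insert 7 (step 7): P = [2, 5, 6, 7] / [3, 9] / [8];  Q = [1, 3, 6, 7] / [2, 4] / [5]
  Insert 1 (step 8): P = [1, 5, 6, 7] / [2, 9] / [3] / [8];  Q = [1, 3, 6, 7] / [2, 4] / [5] / [8]
  Insert 4 (step 9): P = [1, 4, 6, 7] / [2, 5] / [3, 9] / [8];  Q = [1, 3, 6, 7] / [2, 4] / [5, 9] / [8]
Final shape: (4, 2, 2, 1).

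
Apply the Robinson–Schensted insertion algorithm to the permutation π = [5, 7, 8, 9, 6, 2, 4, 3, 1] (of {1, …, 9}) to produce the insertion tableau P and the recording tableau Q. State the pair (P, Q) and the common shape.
P = [1, 3, 8, 9] / [2, 6] / [4] / [5] / [7];  Q = [1, 2, 3, 4] / [5, 7] / [6] / [8] / [9];  common shape = (4, 2, 1, 1, 1)

Row-insert the values π_1, π_2, … into P one at a time, bumping the leftmost entry strictly greater than the inserted value down to the next row. The recording tableau Q records, in position (i, j), the step at which that cell was added to P.
  Insert 5 (step 1): P = [5];  Q = [1]
  Insert 7 (step 2): P = [5, 7];  Q = [1, 2]
  Insert 8 (step 3): P = [5, 7, 8];  Q = [1, 2, 3]
  Insert 9 (step 4): P = [5, 7, 8, 9];  Q = [1, 2, 3, 4]
  Insert 6 (step 5): P = [5, 6, 8, 9] / [7];  Q = [1, 2, 3, 4] / [5]
  Insert 2 (step 6): P = [2, 6, 8, 9] / [5] / [7];  Q = [1, 2, 3, 4] / [5] / [6]
  Insert 4 (step 7): P = [2, 4, 8, 9] / [5, 6] / [7];  Q = [1, 2, 3, 4] / [5, 7] / [6]
  Insert 3 (step 8): P = [2, 3, 8, 9] / [4, 6] / [5] / [7];  Q = [1, 2, 3, 4] / [5, 7] / [6] / [8]
  Insert 1 (step 9): P = [1, 3, 8, 9] / [2, 6] / [4] / [5] / [7];  Q = [1, 2, 3, 4] / [5, 7] / [6] / [8] / [9]
Final shape: (4, 2, 1, 1, 1).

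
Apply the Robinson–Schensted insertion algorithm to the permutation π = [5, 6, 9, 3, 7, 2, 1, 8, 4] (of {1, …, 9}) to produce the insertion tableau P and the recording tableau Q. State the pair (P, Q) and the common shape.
P = [1, 4, 7, 8] / [2, 6] / [3, 9] / [5];  Q = [1, 2, 3, 8] / [4, 5] / [6, 9] / [7];  common shape = (4, 2, 2, 1)

Row-insert the values π_1, π_2, … into P one at a time, bumping the leftmost entry strictly greater than the inserted value down to the next row. The recording tableau Q records, in position (i, j), the step at which that cell was added to P.
  Insert 5 (step 1): P = [5];  Q = [1]
  Insert 6 (step 2): P = [5, 6];  Q = [1, 2]
  Insert 9 (step 3): P = [5, 6, 9];  Q = [1, 2, 3]
  Insert 3 (step 4): P = [3, 6, 9] / [5];  Q = [1, 2, 3] / [4]
  Insert 7 (step 5): P = [3, 6, 7] / [5, 9];  Q = [1, 2, 3] / [4, 5]
  Insert 2 (step 6): P = [2, 6, 7] / [3, 9] / [5];  Q = [1, 2, 3] / [4, 5] / [6]
  Insert 1 (step 7): P = [1, 6, 7] / [2, 9] / [3] / [5];  Q = [1, 2, 3] / [4, 5] / [6] / [7]
  Insert 8 (step 8): P = [1, 6, 7, 8] / [2, 9] / [3] / [5];  Q = [1, 2, 3, 8] / [4, 5] / [6] / [7]
  Insert 4 (step 9): P = [1, 4, 7, 8] / [2, 6] / [3, 9] / [5];  Q = [1, 2, 3, 8] / [4, 5] / [6, 9] / [7]
Final shape: (4, 2, 2, 1).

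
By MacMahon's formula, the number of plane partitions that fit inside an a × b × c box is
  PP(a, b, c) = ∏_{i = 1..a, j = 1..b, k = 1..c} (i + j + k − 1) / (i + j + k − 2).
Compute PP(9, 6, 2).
PP(9, 6, 2) = 5725720

Evaluate the triple product over i = 1..9, j = 1..6, k = 1..2. The factors are (2/1) · (3/2) · (3/2) · (4/3) · (4/3) · (5/4) · (5/4) · (6/5) · … (108 factors total). The numerators and denominators telescope so the product is an integer; carrying out the multiplication exactly gives PP(9, 6, 2) = 5725720.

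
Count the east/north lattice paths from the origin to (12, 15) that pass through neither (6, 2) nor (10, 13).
Number of paths = 9989088

Inclusion–exclusion. Total paths: C(27, 12) = 17383860. Through P₁: C(8, 6)·C(19, 6) = 759696. Through P₂: C(23, 10)·C(4, 2) = 6864396. Since P₁ is strictly southwest of P₂, a monotone path through both must visit P₁ then P₂; paths through both = C(8, 6)·C(15, 4)·C(4, 2) = 229320. Avoid both = 17383860 − 759696 − 6864396 + 229320 = 9989088.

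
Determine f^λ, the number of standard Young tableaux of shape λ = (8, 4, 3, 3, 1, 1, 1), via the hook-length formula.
# SYT of shape (8, 4, 3, 3, 1, 1, 1) = 517316800

Hook-length formula: f^λ = n! / Π hook(c), product over all cells c of the Young diagram. For λ = (8, 4, 3, 3, 1, 1, 1), n = 21 boxes. Hook lengths by row (left-to-right, top-to-bottom): [14, 10, 9, 6, 4, 3, 2, 1]; [9, 5, 4, 1]; [7, 3, 2]; [6, 2, 1]; [3]; [2]; [1]. Product of hooks = 98761420800. So f^λ = 21! / 98761420800 = 51090942171709440000 / 98761420800 = 517316800.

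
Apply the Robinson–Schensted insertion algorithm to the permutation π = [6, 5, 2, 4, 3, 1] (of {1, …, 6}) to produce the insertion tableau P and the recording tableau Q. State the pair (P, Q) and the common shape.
P = [1, 3] / [2] / [4] / [5] / [6];  Q = [1, 4] / [2] / [3] / [5] / [6];  common shape = (2, 1, 1, 1, 1)

Row-insert the values π_1, π_2, … into P one at a time, bumping the leftmost entry strictly greater than the inserted value down to the next row. The recording tableau Q records, in position (i, j), the step at which that cell was added to P.
  Insert 6 (step 1): P = [6];  Q = [1]
  Insert 5 (step 2): P = [5] / [6];  Q = [1] / [2]
  Insert 2 (step 3): P = [2] / [5] / [6];  Q = [1] / [2] / [3]
  Insert 4 (step 4): P = [2, 4] / [5] / [6];  Q = [1, 4] / [2] / [3]
  Insert 3 (step 5): P = [2, 3] / [4] / [5] / [6];  Q = [1, 4] / [2] / [3] / [5]
  Insert 1 (step 6): P = [1, 3] / [2] / [4] / [5] / [6];  Q = [1, 4] / [2] / [3] / [5] / [6]
Final shape: (2, 1, 1, 1, 1).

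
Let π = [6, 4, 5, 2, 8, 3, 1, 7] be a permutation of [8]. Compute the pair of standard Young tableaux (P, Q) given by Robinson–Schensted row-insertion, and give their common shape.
P = [1, 3, 7] / [2, 5, 8] / [4] / [6];  Q = [1, 3, 5] / [2, 6, 8] / [4] / [7];  common shape = (3, 3, 1, 1)

Row-insert the values π_1, π_2, … into P one at a time, bumping the leftmost entry strictly greater than the inserted value down to the next row. The recording tableau Q records, in position (i, j), the step at which that cell was added to P.
  Insert 6 (step 1): P = [6];  Q = [1]
  Insert 4 (step 2): P = [4] / [6];  Q = [1] / [2]
  Insert 5 (step 3): P = [4, 5] / [6];  Q = [1, 3] / [2]
  Insert 2 (step 4): P = [2, 5] / [4] / [6];  Q = [1, 3] / [2] / [4]
  Insert 8 (step 5): P = [2, 5, 8] / [4] / [6];  Q = [1, 3, 5] / [2] / [4]
  Insert 3 (step 6): P = [2, 3, 8] / [4, 5] / [6];  Q = [1, 3, 5] / [2, 6] / [4]
  Insert 1 (step 7): P = [1, 3, 8] / [2, 5] / [4] / [6];  Q = [1, 3, 5] / [2, 6] / [4] / [7]
  Insert 7 (step 8): P = [1, 3, 7] / [2, 5, 8] / [4] / [6];  Q = [1, 3, 5] / [2, 6, 8] / [4] / [7]
Final shape: (3, 3, 1, 1).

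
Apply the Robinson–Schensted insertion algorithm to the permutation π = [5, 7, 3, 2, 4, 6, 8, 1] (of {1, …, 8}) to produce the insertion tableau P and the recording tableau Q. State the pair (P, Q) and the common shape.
P = [1, 4, 6, 8] / [2, 7] / [3] / [5];  Q = [1, 2, 6, 7] / [3, 5] / [4] / [8];  common shape = (4, 2, 1, 1)

Row-insert the values π_1, π_2, … into P one at a time, bumping the leftmost entry strictly greater than the inserted value down to the next row. The recording tableau Q records, in position (i, j), the step at which that cell was added to P.
  Insert 5 (step 1): P = [5];  Q = [1]
  Insert 7 (step 2): P = [5, 7];  Q = [1, 2]
  Insert 3 (step 3): P = [3, 7] / [5];  Q = [1, 2] / [3]
  Insert 2 (step 4): P = [2, 7] / [3] / [5];  Q = [1, 2] / [3] / [4]
  Insert 4 (step 5): P = [2, 4] / [3, 7] / [5];  Q = [1, 2] / [3, 5] / [4]
  Insert 6 (step 6): P = [2, 4, 6] / [3, 7] / [5];  Q = [1, 2, 6] / [3, 5] / [4]
  Insert 8 (step 7): P = [2, 4, 6, 8] / [3, 7] / [5];  Q = [1, 2, 6, 7] / [3, 5] / [4]
  Insert 1 (step 8): P = [1, 4, 6, 8] / [2, 7] / [3] / [5];  Q = [1, 2, 6, 7] / [3, 5] / [4] / [8]
Final shape: (4, 2, 1, 1).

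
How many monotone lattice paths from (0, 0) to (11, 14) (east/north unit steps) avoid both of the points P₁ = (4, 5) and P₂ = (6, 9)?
Number of paths = 2230980

Inclusion–exclusion. Total paths: C(25, 11) = 4457400. Through P₁: C(9, 4)·C(16, 7) = 1441440. Through P₂: C(15, 6)·C(10, 5) = 1261260. Since P₁ is strictly southwest of P₂, a monotone path through both must visit P₁ then P₂; paths through both = C(9, 4)·C(6, 2)·C(10, 5) = 476280. Avoid both = 4457400 − 1441440 − 1261260 + 476280 = 2230980.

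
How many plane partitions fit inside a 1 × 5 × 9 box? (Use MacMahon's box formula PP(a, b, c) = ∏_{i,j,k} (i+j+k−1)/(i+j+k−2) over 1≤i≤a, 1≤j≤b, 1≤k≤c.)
PP(1, 5, 9) = 2002

Evaluate the triple product over i = 1..1, j = 1..5, k = 1..9. The factors are (2/1) · (3/2) · (4/3) · (5/4) · (6/5) · (7/6) · (8/7) · (9/8) · … (45 factors total). The numerators and denominators telescope so the product is an integer; carrying out the multiplication exactly gives PP(1, 5, 9) = 2002.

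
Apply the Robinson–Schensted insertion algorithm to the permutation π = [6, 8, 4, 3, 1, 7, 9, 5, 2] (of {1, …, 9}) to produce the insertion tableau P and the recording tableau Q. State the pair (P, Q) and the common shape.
P = [1, 2, 9] / [3, 5] / [4, 7] / [6, 8];  Q = [1, 2, 7] / [3, 6] / [4, 8] / [5, 9];  common shape = (3, 2, 2, 2)

Row-insert the values π_1, π_2, … into P one at a time, bumping the leftmost entry strictly greater than the inserted value down to the next row. The recording tableau Q records, in position (i, j), the step at which that cell was added to P.
  Insert 6 (step 1): P = [6];  Q = [1]
  Insert 8 (step 2): P = [6, 8];  Q = [1, 2]
  Insert 4 (step 3): P = [4, 8] / [6];  Q = [1, 2] / [3]
  Insert 3 (step 4): P = [3, 8] / [4] / [6];  Q = [1, 2] / [3] / [4]
  Insert 1 (step 5): P = [1, 8] / [3] / [4] / [6];  Q = [1, 2] / [3] / [4] / [5]
  Insert 7 (step 6): P = [1, 7] / [3, 8] / [4] / [6];  Q = [1, 2] / [3, 6] / [4] / [5]
  Insert 9 (step 7): P = [1, 7, 9] / [3, 8] / [4] / [6];  Q = [1, 2, 7] / [3, 6] / [4] / [5]
  Insert 5 (step 8): P = [1, 5, 9] / [3, 7] / [4, 8] / [6];  Q = [1, 2, 7] / [3, 6] / [4, 8] / [5]
  Insert 2 (step 9): P = [1, 2, 9] / [3, 5] / [4, 7] / [6, 8];  Q = [1, 2, 7] / [3, 6] / [4, 8] / [5, 9]
Final shape: (3, 2, 2, 2).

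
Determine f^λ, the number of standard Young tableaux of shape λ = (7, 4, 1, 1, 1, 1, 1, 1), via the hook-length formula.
# SYT of shape (7, 4, 1, 1, 1, 1, 1, 1) = 466752

Hook-length formula: f^λ = n! / Π hook(c), product over all cells c of the Young diagram. For λ = (7, 4, 1, 1, 1, 1, 1, 1), n = 17 boxes. Hook lengths by row (left-to-right, top-to-bottom): [14, 7, 6, 5, 3, 2, 1]; [10, 3, 2, 1]; [6]; [5]; [4]; [3]; [2]; [1]. Product of hooks = 762048000. So f^λ = 17! / 762048000 = 355687428096000 / 762048000 = 466752.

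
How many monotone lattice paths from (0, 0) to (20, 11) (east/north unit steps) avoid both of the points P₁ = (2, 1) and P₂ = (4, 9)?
Number of paths = 45214245

Inclusion–exclusion. Total paths: C(31, 20) = 84672315. Through P₁: C(3, 2)·C(28, 18) = 39369330. Through P₂: C(13, 4)·C(18, 16) = 109395. Since P₁ is strictly southwest of P₂, a monotone path through both must visit P₁ then P₂; paths through both = C(3, 2)·C(10, 2)·C(18, 16) = 20655. Avoid both = 84672315 − 39369330 − 109395 + 20655 = 45214245.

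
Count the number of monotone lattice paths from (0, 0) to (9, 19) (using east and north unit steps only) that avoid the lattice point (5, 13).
Number of paths = 5107620

Total paths from (0, 0) to (9, 19): C(28, 9) = 6906900. Paths through (5, 13): (paths (0, 0) → (5, 13)) × (paths (5, 13) → (9, 19)) = C(18, 5) · C(10, 4) = 8568 · 210 = 1799280. Avoidance count = 6906900 − 1799280 = 5107620.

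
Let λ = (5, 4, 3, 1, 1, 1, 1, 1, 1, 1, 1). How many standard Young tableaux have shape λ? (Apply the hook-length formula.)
# SYT of shape (5, 4, 3, 1, 1, 1, 1, 1, 1, 1, 1) = 13023360

Hook-length formula: f^λ = n! / Π hook(c), product over all cells c of the Young diagram. For λ = (5, 4, 3, 1, 1, 1, 1, 1, 1, 1, 1), n = 20 boxes. Hook lengths by row (left-to-right, top-to-bottom): [15, 6, 5, 3, 1]; [13, 4, 3, 1]; [11, 2, 1]; [8]; [7]; [6]; [5]; [4]; [3]; [2]; [1]. Product of hooks = 186810624000. So f^λ = 20! / 186810624000 = 2432902008176640000 / 186810624000 = 13023360.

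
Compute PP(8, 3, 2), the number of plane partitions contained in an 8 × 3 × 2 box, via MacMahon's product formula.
PP(8, 3, 2) = 9075

Evaluate the triple product over i = 1..8, j = 1..3, k = 1..2. The factors are (2/1) · (3/2) · (3/2) · (4/3) · (4/3) · (5/4) · (3/2) · (4/3) · … (48 factors total). The numerators and denominators telescope so the product is an integer; carrying out the multiplication exactly gives PP(8, 3, 2) = 9075.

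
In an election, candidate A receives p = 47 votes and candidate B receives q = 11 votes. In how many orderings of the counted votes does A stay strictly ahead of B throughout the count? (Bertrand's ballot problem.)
Strict-lead orderings = 141326246880

Total orderings of the 58 votes with 47 for A: C(58, 47) = 227692286640. By the Bertrand ballot formula (Cycle Lemma / reflection principle), the number of orderings in which A is strictly ahead of B throughout is (p − q)/(p + q) · C(p + q, p) = (47 − 11)/(47 + 11) · 227692286640 = 141326246880.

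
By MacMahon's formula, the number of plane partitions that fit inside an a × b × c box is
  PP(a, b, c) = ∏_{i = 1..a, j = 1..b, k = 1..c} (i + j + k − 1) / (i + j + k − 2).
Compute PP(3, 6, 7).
PP(3, 6, 7) = 131589315

Evaluate the triple product over i = 1..3, j = 1..6, k = 1..7. The factors are (2/1) · (3/2) · (4/3) · (5/4) · (6/5) · (7/6) · (8/7) · (3/2) · … (126 factors total). The numerators and denominators telescope so the product is an integer; carrying out the multiplication exactly gives PP(3, 6, 7) = 131589315.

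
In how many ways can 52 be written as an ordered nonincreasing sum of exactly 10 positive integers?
p(52, 10 parts) = 22367

Partitions of n into exactly k parts are in bijection with partitions of n − k into at most k parts (subtract 1 from each part). So p(52, exactly 10) = p(42, parts ≤ 10). Computing via the recurrence p(m, j) = p(m, j−1) + p(m−j, j) gives 22367.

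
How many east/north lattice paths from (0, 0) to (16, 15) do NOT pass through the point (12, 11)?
Number of paths = 205894735

Total paths from (0, 0) to (16, 15): C(31, 16) = 300540195. Paths through (12, 11): (paths (0, 0) → (12, 11)) × (paths (12, 11) → (16, 15)) = C(23, 12) · C(8, 4) = 1352078 · 70 = 94645460. Avoidance count = 300540195 − 94645460 = 205894735.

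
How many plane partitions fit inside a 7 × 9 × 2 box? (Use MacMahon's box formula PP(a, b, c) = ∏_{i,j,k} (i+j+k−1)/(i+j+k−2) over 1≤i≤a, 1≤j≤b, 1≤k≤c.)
PP(7, 9, 2) = 27810640

Evaluate the triple product over i = 1..7, j = 1..9, k = 1..2. The factors are (2/1) · (3/2) · (3/2) · (4/3) · (4/3) · (5/4) · (5/4) · (6/5) · … (126 factors total). The numerators and denominators telescope so the product is an integer; carrying out the multiplication exactly gives PP(7, 9, 2) = 27810640.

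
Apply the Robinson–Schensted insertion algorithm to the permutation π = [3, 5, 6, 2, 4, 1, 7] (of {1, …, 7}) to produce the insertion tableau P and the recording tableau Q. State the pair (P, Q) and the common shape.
P = [1, 4, 6, 7] / [2, 5] / [3];  Q = [1, 2, 3, 7] / [4, 5] / [6];  common shape = (4, 2, 1)

Row-insert the values π_1, π_2, … into P one at a time, bumping the leftmost entry strictly greater than the inserted value down to the next row. The recording tableau Q records, in position (i, j), the step at which that cell was added to P.
  Insert 3 (step 1): P = [3];  Q = [1]
  Insert 5 (step 2): P = [3, 5];  Q = [1, 2]
  Insert 6 (step 3): P = [3, 5, 6];  Q = [1, 2, 3]
  Insert 2 (step 4): P = [2, 5, 6] / [3];  Q = [1, 2, 3] / [4]
  Insert 4 (step 5): P = [2, 4, 6] / [3, 5];  Q = [1, 2, 3] / [4, 5]
  Insert 1 (step 6): P = [1, 4, 6] / [2, 5] / [3];  Q = [1, 2, 3] / [4, 5] / [6]
  Insert 7 (step 7): P = [1, 4, 6, 7] / [2, 5] / [3];  Q = [1, 2, 3, 7] / [4, 5] / [6]
Final shape: (4, 2, 1).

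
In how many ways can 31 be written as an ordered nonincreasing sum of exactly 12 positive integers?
p(31, 12 parts) = 460

Partitions of n into exactly k parts are in bijection with partitions of n − k into at most k parts (subtract 1 from each part). So p(31, exactly 12) = p(19, parts ≤ 12). Computing via the recurrence p(m, j) = p(m, j−1) + p(m−j, j) gives 460.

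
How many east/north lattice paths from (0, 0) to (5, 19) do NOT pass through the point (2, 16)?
Number of paths = 39444

Total paths from (0, 0) to (5, 19): C(24, 5) = 42504. Paths through (2, 16): (paths (0, 0) → (2, 16)) × (paths (2, 16) → (5, 19)) = C(18, 2) · C(6, 3) = 153 · 20 = 3060. Avoidance count = 42504 − 3060 = 39444.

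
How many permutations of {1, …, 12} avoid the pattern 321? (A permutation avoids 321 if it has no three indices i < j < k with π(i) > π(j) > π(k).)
C_12 = 208012

These 321-avoiding permutations are counted by the Catalan number C_n = (1/(n + 1)) · C(2n, n). For n = 12: C_12 = (1/13) · C(24, 12) = 2704156/13 = 208012.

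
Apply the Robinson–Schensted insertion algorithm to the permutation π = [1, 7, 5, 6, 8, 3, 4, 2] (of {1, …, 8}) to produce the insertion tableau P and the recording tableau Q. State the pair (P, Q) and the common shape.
P = [1, 2, 4, 8] / [3, 6] / [5] / [7];  Q = [1, 2, 4, 5] / [3, 7] / [6] / [8];  common shape = (4, 2, 1, 1)

Row-insert the values π_1, π_2, … into P one at a time, bumping the leftmost entry strictly greater than the inserted value down to the next row. The recording tableau Q records, in position (i, j), the step at which that cell was added to P.
  Insert 1 (step 1): P = [1];  Q = [1]
  Insert 7 (step 2): P = [1, 7];  Q = [1, 2]
  Insert 5 (step 3): P = [1, 5] / [7];  Q = [1, 2] / [3]
  Insert 6 (step 4): P = [1, 5, 6] / [7];  Q = [1, 2, 4] / [3]
  Insert 8 (step 5): P = [1, 5, 6, 8] / [7];  Q = [1, 2, 4, 5] / [3]
  Insert 3 (step 6): P = [1, 3, 6, 8] / [5] / [7];  Q = [1, 2, 4, 5] / [3] / [6]
  Insert 4 (step 7): P = [1, 3, 4, 8] / [5, 6] / [7];  Q = [1, 2, 4, 5] / [3, 7] / [6]
  Insert 2 (step 8): P = [1, 2, 4, 8] / [3, 6] / [5] / [7];  Q = [1, 2, 4, 5] / [3, 7] / [6] / [8]
Final shape: (4, 2, 1, 1).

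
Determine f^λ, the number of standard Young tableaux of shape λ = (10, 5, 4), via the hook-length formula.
# SYT of shape (10, 5, 4) = 1410864

Hook-length formula: f^λ = n! / Π hook(c), product over all cells c of the Young diagram. For λ = (10, 5, 4), n = 19 boxes. Hook lengths by row (left-to-right, top-to-bottom): [12, 11, 10, 9, 7, 5, 4, 3, 2, 1]; [6, 5, 4, 3, 1]; [4, 3, 2, 1]. Product of hooks = 86220288000. So f^λ = 19! / 86220288000 = 121645100408832000 / 86220288000 = 1410864.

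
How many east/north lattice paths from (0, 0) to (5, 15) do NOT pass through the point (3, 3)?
Number of paths = 13684

Total paths from (0, 0) to (5, 15): C(20, 5) = 15504. Paths through (3, 3): (paths (0, 0) → (3, 3)) × (paths (3, 3) → (5, 15)) = C(6, 3) · C(14, 2) = 20 · 91 = 1820. Avoidance count = 15504 − 1820 = 13684.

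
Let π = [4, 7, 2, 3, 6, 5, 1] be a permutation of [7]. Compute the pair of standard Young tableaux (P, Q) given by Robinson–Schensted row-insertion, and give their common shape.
P = [1, 3, 5] / [2, 6] / [4] / [7];  Q = [1, 2, 5] / [3, 4] / [6] / [7];  common shape = (3, 2, 1, 1)

Row-insert the values π_1, π_2, … into P one at a time, bumping the leftmost entry strictly greater than the inserted value down to the next row. The recording tableau Q records, in position (i, j), the step at which that cell was added to P.
  Insert 4 (step 1): P = [4];  Q = [1]
  Insert 7 (step 2): P = [4, 7];  Q = [1, 2]
  Insert 2 (step 3): P = [2, 7] / [4];  Q = [1, 2] / [3]
  Insert 3 (step 4): P = [2, 3] / [4, 7];  Q = [1, 2] / [3, 4]
  Insert 6 (step 5): P = [2, 3, 6] / [4, 7];  Q = [1, 2, 5] / [3, 4]
  Insert 5 (step 6): P = [2, 3, 5] / [4, 6] / [7];  Q = [1, 2, 5] / [3, 4] / [6]
  Insert 1 (step 7): P = [1, 3, 5] / [2, 6] / [4] / [7];  Q = [1, 2, 5] / [3, 4] / [6] / [7]
Final shape: (3, 2, 1, 1).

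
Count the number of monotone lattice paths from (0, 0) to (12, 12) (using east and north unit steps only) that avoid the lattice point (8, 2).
Number of paths = 2659111

Total paths from (0, 0) to (12, 12): C(24, 12) = 2704156. Paths through (8, 2): (paths (0, 0) → (8, 2)) × (paths (8, 2) → (12, 12)) = C(10, 8) · C(14, 4) = 45 · 1001 = 45045. Avoidance count = 2704156 − 45045 = 2659111.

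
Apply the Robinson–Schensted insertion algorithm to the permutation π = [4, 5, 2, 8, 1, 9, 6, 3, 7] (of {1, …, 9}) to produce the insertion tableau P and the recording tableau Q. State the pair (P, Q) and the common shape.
P = [1, 3, 6, 7] / [2, 5, 9] / [4, 8];  Q = [1, 2, 4, 6] / [3, 7, 9] / [5, 8];  common shape = (4, 3, 2)

Row-insert the values π_1, π_2, … into P one at a time, bumping the leftmost entry strictly greater than the inserted value down to the next row. The recording tableau Q records, in position (i, j), the step at which that cell was added to P.
  Insert 4 (step 1): P = [4];  Q = [1]
  Insert 5 (step 2): P = [4, 5];  Q = [1, 2]
  Insert 2 (step 3): P = [2, 5] / [4];  Q = [1, 2] / [3]
  Insert 8 (step 4): P = [2, 5, 8] / [4];  Q = [1, 2, 4] / [3]
  Insert 1 (step 5): P = [1, 5, 8] / [2] / [4];  Q = [1, 2, 4] / [3] / [5]
  Insert 9 (step 6): P = [1, 5, 8, 9] / [2] / [4];  Q = [1, 2, 4, 6] / [3] / [5]
  Insert 6 (step 7): P = [1, 5, 6, 9] / [2, 8] / [4];  Q = [1, 2, 4, 6] / [3, 7] / [5]
  Insert 3 (step 8): P = [1, 3, 6, 9] / [2, 5] / [4, 8];  Q = [1, 2, 4, 6] / [3, 7] / [5, 8]
  Insert 7 (step 9): P = [1, 3, 6, 7] / [2, 5, 9] / [4, 8];  Q = [1, 2, 4, 6] / [3, 7, 9] / [5, 8]
Final shape: (4, 3, 2).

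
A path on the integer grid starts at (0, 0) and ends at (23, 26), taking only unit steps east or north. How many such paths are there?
Number of paths = 58343356817424

A monotone lattice path from (0, 0) to (23, 26) consists of 23 east steps and 26 north steps in some order, so it is determined by which 23 of the 49 steps are east. The count is C(49, 23) = 58343356817424.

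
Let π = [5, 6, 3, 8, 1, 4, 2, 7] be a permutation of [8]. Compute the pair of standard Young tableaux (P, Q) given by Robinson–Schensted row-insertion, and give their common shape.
P = [1, 2, 7] / [3, 4, 8] / [5, 6];  Q = [1, 2, 4] / [3, 6, 8] / [5, 7];  common shape = (3, 3, 2)

Row-insert the values π_1, π_2, … into P one at a time, bumping the leftmost entry strictly greater than the inserted value down to the next row. The recording tableau Q records, in position (i, j), the step at which that cell was added to P.
  Insert 5 (step 1): P = [5];  Q = [1]
  Insert 6 (step 2): P = [5, 6];  Q = [1, 2]
  Insert 3 (step 3): P = [3, 6] / [5];  Q = [1, 2] / [3]
  Insert 8 (step 4): P = [3, 6, 8] / [5];  Q = [1, 2, 4] / [3]
  Insert 1 (step 5): P = [1, 6, 8] / [3] / [5];  Q = [1, 2, 4] / [3] / [5]
  Insert 4 (step 6): P = [1, 4, 8] / [3, 6] / [5];  Q = [1, 2, 4] / [3, 6] / [5]
  Insert 2 (step 7): P = [1, 2, 8] / [3, 4] / [5, 6];  Q = [1, 2, 4] / [3, 6] / [5, 7]
  Insert 7 (step 8): P = [1, 2, 7] / [3, 4, 8] / [5, 6];  Q = [1, 2, 4] / [3, 6, 8] / [5, 7]
Final shape: (3, 3, 2).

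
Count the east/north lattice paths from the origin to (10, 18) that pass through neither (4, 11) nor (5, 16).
Number of paths = 10525431

Inclusion–exclusion. Total paths: C(28, 10) = 13123110. Through P₁: C(15, 4)·C(13, 6) = 2342340. Through P₂: C(21, 5)·C(7, 5) = 427329. Since P₁ is strictly southwest of P₂, a monotone path through both must visit P₁ then P₂; paths through both = C(15, 4)·C(6, 1)·C(7, 5) = 171990. Avoid both = 13123110 − 2342340 − 427329 + 171990 = 10525431.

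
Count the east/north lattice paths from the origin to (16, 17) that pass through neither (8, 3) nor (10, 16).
Number of paths = 1076980190

Inclusion–exclusion. Total paths: C(33, 16) = 1166803110. Through P₁: C(11, 8)·C(22, 8) = 52762050. Through P₂: C(26, 10)·C(7, 6) = 37182145. Since P₁ is strictly southwest of P₂, a monotone path through both must visit P₁ then P₂; paths through both = C(11, 8)·C(15, 2)·C(7, 6) = 121275. Avoid both = 1166803110 − 52762050 − 37182145 + 121275 = 1076980190.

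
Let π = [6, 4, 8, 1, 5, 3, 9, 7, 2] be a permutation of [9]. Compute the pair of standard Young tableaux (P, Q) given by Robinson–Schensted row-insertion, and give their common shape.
P = [1, 2, 7] / [3, 5, 9] / [4, 8] / [6];  Q = [1, 3, 7] / [2, 5, 8] / [4, 6] / [9];  common shape = (3, 3, 2, 1)

Row-insert the values π_1, π_2, … into P one at a time, bumping the leftmost entry strictly greater than the inserted value down to the next row. The recording tableau Q records, in position (i, j), the step at which that cell was added to P.
  Insert 6 (step 1): P = [6];  Q = [1]
  Insert 4 (step 2): P = [4] / [6];  Q = [1] / [2]
  Insert 8 (step 3): P = [4, 8] / [6];  Q = [1, 3] / [2]
  Insert 1 (step 4): P = [1, 8] / [4] / [6];  Q = [1, 3] / [2] / [4]
  Insert 5 (step 5): P = [1, 5] / [4, 8] / [6];  Q = [1, 3] / [2, 5] / [4]
  Insert 3 (step 6): P = [1, 3] / [4, 5] / [6, 8];  Q = [1, 3] / [2, 5] / [4, 6]
  Insert 9 (step 7): P = [1, 3, 9] / [4, 5] / [6, 8];  Q = [1, 3, 7] / [2, 5] / [4, 6]
  Insert 7 (step 8): P = [1, 3, 7] / [4, 5, 9] / [6, 8];  Q = [1, 3, 7] / [2, 5, 8] / [4, 6]
  Insert 2 (step 9): P = [1, 2, 7] / [3, 5, 9] / [4, 8] / [6];  Q = [1, 3, 7] / [2, 5, 8] / [4, 6] / [9]
Final shape: (3, 3, 2, 1).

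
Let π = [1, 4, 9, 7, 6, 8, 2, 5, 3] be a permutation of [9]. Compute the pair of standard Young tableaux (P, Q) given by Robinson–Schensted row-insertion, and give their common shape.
P = [1, 2, 3, 8] / [4, 5] / [6] / [7] / [9];  Q = [1, 2, 3, 6] / [4, 8] / [5] / [7] / [9];  common shape = (4, 2, 1, 1, 1)

Row-insert the values π_1, π_2, … into P one at a time, bumping the leftmost entry strictly greater than the inserted value down to the next row. The recording tableau Q records, in position (i, j), the step at which that cell was added to P.
  Insert 1 (step 1): P = [1];  Q = [1]
  Insert 4 (step 2): P = [1, 4];  Q = [1, 2]
  Insert 9 (step 3): P = [1, 4, 9];  Q = [1, 2, 3]
  Insert 7 (step 4): P = [1, 4, 7] / [9];  Q = [1, 2, 3] / [4]
  Insert 6 (step 5): P = [1, 4, 6] / [7] / [9];  Q = [1, 2, 3] / [4] / [5]
  Insert 8 (step 6): P = [1, 4, 6, 8] / [7] / [9];  Q = [1, 2, 3, 6] / [4] / [5]
  Insert 2 (step 7): P = [1, 2, 6, 8] / [4] / [7] / [9];  Q = [1, 2, 3, 6] / [4] / [5] / [7]
  Insert 5 (step 8): P = [1, 2, 5, 8] / [4, 6] / [7] / [9];  Q = [1, 2, 3, 6] / [4, 8] / [5] / [7]
  Insert 3 (step 9): P = [1, 2, 3, 8] / [4, 5] / [6] / [7] / [9];  Q = [1, 2, 3, 6] / [4, 8] / [5] / [7] / [9]
Final shape: (4, 2, 1, 1, 1).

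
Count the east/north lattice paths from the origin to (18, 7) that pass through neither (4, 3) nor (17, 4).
Number of paths = 351620

Inclusion–exclusion. Total paths: C(25, 18) = 480700. Through P₁: C(7, 4)·C(18, 14) = 107100. Through P₂: C(21, 17)·C(4, 1) = 23940. Since P₁ is strictly southwest of P₂, a monotone path through both must visit P₁ then P₂; paths through both = C(7, 4)·C(14, 13)·C(4, 1) = 1960. Avoid both = 480700 − 107100 − 23940 + 1960 = 351620.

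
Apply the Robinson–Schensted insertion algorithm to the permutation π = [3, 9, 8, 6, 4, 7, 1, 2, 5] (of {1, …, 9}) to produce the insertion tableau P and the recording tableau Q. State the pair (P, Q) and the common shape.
P = [1, 2, 5] / [3, 4, 7] / [6] / [8] / [9];  Q = [1, 2, 6] / [3, 8, 9] / [4] / [5] / [7];  common shape = (3, 3, 1, 1, 1)

Row-insert the values π_1, π_2, … into P one at a time, bumping the leftmost entry strictly greater than the inserted value down to the next row. The recording tableau Q records, in position (i, j), the step at which that cell was added to P.
  Insert 3 (step 1): P = [3];  Q = [1]
  Insert 9 (step 2): P = [3, 9];  Q = [1, 2]
  Insert 8 (step 3): P = [3, 8] / [9];  Q = [1, 2] / [3]
  Insert 6 (step 4): P = [3, 6] / [8] / [9];  Q = [1, 2] / [3] / [4]
  Insert 4 (step 5): P = [3, 4] / [6] / [8] / [9];  Q = [1, 2] / [3] / [4] / [5]
  Insert 7 (step 6): P = [3, 4, 7] / [6] / [8] / [9];  Q = [1, 2, 6] / [3] / [4] / [5]
  Insert 1 (step 7): P = [1, 4, 7] / [3] / [6] / [8] / [9];  Q = [1, 2, 6] / [3] / [4] / [5] / [7]
  Insert 2 (step 8): P = [1, 2, 7] / [3, 4] / [6] / [8] / [9];  Q = [1, 2, 6] / [3, 8] / [4] / [5] / [7]
  Insert 5 (step 9): P = [1, 2, 5] / [3, 4, 7] / [6] / [8] / [9];  Q = [1, 2, 6] / [3, 8, 9] / [4] / [5] / [7]
Final shape: (3, 3, 1, 1, 1).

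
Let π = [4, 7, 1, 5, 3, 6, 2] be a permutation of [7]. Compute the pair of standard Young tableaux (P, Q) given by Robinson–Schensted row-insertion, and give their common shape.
P = [1, 2, 6] / [3, 5] / [4] / [7];  Q = [1, 2, 6] / [3, 4] / [5] / [7];  common shape = (3, 2, 1, 1)

Row-insert the values π_1, π_2, … into P one at a time, bumping the leftmost entry strictly greater than the inserted value down to the next row. The recording tableau Q records, in position (i, j), the step at which that cell was added to P.
  Insert 4 (step 1): P = [4];  Q = [1]
  Insert 7 (step 2): P = [4, 7];  Q = [1, 2]
  Insert 1 (step 3): P = [1, 7] / [4];  Q = [1, 2] / [3]
  Insert 5 (step 4): P = [1, 5] / [4, 7];  Q = [1, 2] / [3, 4]
  Insert 3 (step 5): P = [1, 3] / [4, 5] / [7];  Q = [1, 2] / [3, 4] / [5]
  Insert 6 (step 6): P = [1, 3, 6] / [4, 5] / [7];  Q = [1, 2, 6] / [3, 4] / [5]
  Insert 2 (step 7): P = [1, 2, 6] / [3, 5] / [4] / [7];  Q = [1, 2, 6] / [3, 4] / [5] / [7]
Final shape: (3, 2, 1, 1).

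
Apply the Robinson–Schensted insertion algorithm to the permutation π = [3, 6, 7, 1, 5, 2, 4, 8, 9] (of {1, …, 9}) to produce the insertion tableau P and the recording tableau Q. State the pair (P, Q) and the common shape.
P = [1, 2, 4, 8, 9] / [3, 5, 7] / [6];  Q = [1, 2, 3, 8, 9] / [4, 5, 7] / [6];  common shape = (5, 3, 1)

Row-insert the values π_1, π_2, … into P one at a time, bumping the leftmost entry strictly greater than the inserted value down to the next row. The recording tableau Q records, in position (i, j), the step at which that cell was added to P.
  Insert 3 (step 1): P = [3];  Q = [1]
  Insert 6 (step 2): P = [3, 6];  Q = [1, 2]
  Insert 7 (step 3): P = [3, 6, 7];  Q = [1, 2, 3]
  Insert 1 (step 4): P = [1, 6, 7] / [3];  Q = [1, 2, 3] / [4]
  Insert 5 (step 5): P = [1, 5, 7] / [3, 6];  Q = [1, 2, 3] / [4, 5]
  Insert 2 (step 6): P = [1, 2, 7] / [3, 5] / [6];  Q = [1, 2, 3] / [4, 5] / [6]
  Insert 4 (step 7): P = [1, 2, 4] / [3, 5, 7] / [6];  Q = [1, 2, 3] / [4, 5, 7] / [6]
  Insert 8 (step 8): P = [1, 2, 4, 8] / [3, 5, 7] / [6];  Q = [1, 2, 3, 8] / [4, 5, 7] / [6]
  Insert 9 (step 9): P = [1, 2, 4, 8, 9] / [3, 5, 7] / [6];  Q = [1, 2, 3, 8, 9] / [4, 5, 7] / [6]
Final shape: (5, 3, 1).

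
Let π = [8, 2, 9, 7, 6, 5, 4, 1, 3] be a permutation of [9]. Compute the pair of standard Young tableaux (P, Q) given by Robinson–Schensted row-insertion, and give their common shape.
P = [1, 3] / [2, 4] / [5, 9] / [6] / [7] / [8];  Q = [1, 3] / [2, 4] / [5, 9] / [6] / [7] / [8];  common shape = (2, 2, 2, 1, 1, 1)

Row-insert the values π_1, π_2, … into P one at a time, bumping the leftmost entry strictly greater than the inserted value down to the next row. The recording tableau Q records, in position (i, j), the step at which that cell was added to P.
  Insert 8 (step 1): P = [8];  Q = [1]
  Insert 2 (step 2): P = [2] / [8];  Q = [1] / [2]
  Insert 9 (step 3): P = [2, 9] / [8];  Q = [1, 3] / [2]
  Insert 7 (step 4): P = [2, 7] / [8, 9];  Q = [1, 3] / [2, 4]
  Insert 6 (step 5): P = [2, 6] / [7, 9] / [8];  Q = [1, 3] / [2, 4] / [5]
  Insert 5 (step 6): P = [2, 5] / [6, 9] / [7] / [8];  Q = [1, 3] / [2, 4] / [5] / [6]
  Insert 4 (step 7): P = [2, 4] / [5, 9] / [6] / [7] / [8];  Q = [1, 3] / [2, 4] / [5] / [6] / [7]
  Insert 1 (step 8): P = [1, 4] / [2, 9] / [5] / [6] / [7] / [8];  Q = [1, 3] / [2, 4] / [5] / [6] / [7] / [8]
  Insert 3 (step 9): P = [1, 3] / [2, 4] / [5, 9] / [6] / [7] / [8];  Q = [1, 3] / [2, 4] / [5, 9] / [6] / [7] / [8]
Final shape: (2, 2, 2, 1, 1, 1).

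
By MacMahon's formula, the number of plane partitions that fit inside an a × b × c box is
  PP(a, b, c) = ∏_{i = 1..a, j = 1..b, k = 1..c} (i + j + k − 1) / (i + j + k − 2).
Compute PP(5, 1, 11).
PP(5, 1, 11) = 4368

Evaluate the triple product over i = 1..5, j = 1..1, k = 1..11. The factors are (2/1) · (3/2) · (4/3) · (5/4) · (6/5) · (7/6) · (8/7) · (9/8) · … (55 factors total). The numerators and denominators telescope so the product is an integer; carrying out the multiplication exactly gives PP(5, 1, 11) = 4368.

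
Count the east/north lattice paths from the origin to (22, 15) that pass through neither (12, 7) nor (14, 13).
Number of paths = 6320187036

Inclusion–exclusion. Total paths: C(37, 22) = 9364199760. Through P₁: C(19, 12)·C(18, 10) = 2204878104. Through P₂: C(27, 14)·C(10, 8) = 902623500. Since P₁ is strictly southwest of P₂, a monotone path through both must visit P₁ then P₂; paths through both = C(19, 12)·C(8, 2)·C(10, 8) = 63488880. Avoid both = 9364199760 − 2204878104 − 902623500 + 63488880 = 6320187036.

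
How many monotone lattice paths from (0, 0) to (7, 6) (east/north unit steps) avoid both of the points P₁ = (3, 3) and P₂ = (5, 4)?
Number of paths = 620

Inclusion–exclusion. Total paths: C(13, 7) = 1716. Through P₁: C(6, 3)·C(7, 4) = 700. Through P₂: C(9, 5)·C(4, 2) = 756. Since P₁ is strictly southwest of P₂, a monotone path through both must visit P₁ then P₂; paths through both = C(6, 3)·C(3, 2)·C(4, 2) = 360. Avoid both = 1716 − 700 − 756 + 360 = 620.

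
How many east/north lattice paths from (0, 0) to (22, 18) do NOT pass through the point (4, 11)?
Number of paths = 112724106300

Total paths from (0, 0) to (22, 18): C(40, 22) = 113380261800. Paths through (4, 11): (paths (0, 0) → (4, 11)) × (paths (4, 11) → (22, 18)) = C(15, 4) · C(25, 18) = 1365 · 480700 = 656155500. Avoidance count = 113380261800 − 656155500 = 112724106300.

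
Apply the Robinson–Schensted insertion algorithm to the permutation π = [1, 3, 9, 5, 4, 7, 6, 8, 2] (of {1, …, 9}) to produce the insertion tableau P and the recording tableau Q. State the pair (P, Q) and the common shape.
P = [1, 2, 4, 6, 8] / [3, 7] / [5] / [9];  Q = [1, 2, 3, 6, 8] / [4, 7] / [5] / [9];  common shape = (5, 2, 1, 1)

Row-insert the values π_1, π_2, … into P one at a time, bumping the leftmost entry strictly greater than the inserted value down to the next row. The recording tableau Q records, in position (i, j), the step at which that cell was added to P.
  Insert 1 (step 1): P = [1];  Q = [1]
  Insert 3 (step 2): P = [1, 3];  Q = [1, 2]
  Insert 9 (step 3): P = [1, 3, 9];  Q = [1, 2, 3]
  Insert 5 (step 4): P = [1, 3, 5] / [9];  Q = [1, 2, 3] / [4]
  Insert 4 (step 5): P = [1, 3, 4] / [5] / [9];  Q = [1, 2, 3] / [4] / [5]
  Insert 7 (step 6): P = [1, 3, 4, 7] / [5] / [9];  Q = [1, 2, 3, 6] / [4] / [5]
  Insert 6 (step 7): P = [1, 3, 4, 6] / [5, 7] / [9];  Q = [1, 2, 3, 6] / [4, 7] / [5]
  Insert 8 (step 8): P = [1, 3, 4, 6, 8] / [5, 7] / [9];  Q = [1, 2, 3, 6, 8] / [4, 7] / [5]
  Insert 2 (step 9): P = [1, 2, 4, 6, 8] / [3, 7] / [5] / [9];  Q = [1, 2, 3, 6, 8] / [4, 7] / [5] / [9]
Final shape: (5, 2, 1, 1).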